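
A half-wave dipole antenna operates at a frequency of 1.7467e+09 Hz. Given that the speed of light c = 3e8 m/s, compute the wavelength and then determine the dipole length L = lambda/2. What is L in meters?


lambda = c / f = 3.0000e+08 / 1.7467e+09 = 0.1717524 m
L = lambda / 2 = 0.1717524 / 2 = 0.08588 m

0.08588 m


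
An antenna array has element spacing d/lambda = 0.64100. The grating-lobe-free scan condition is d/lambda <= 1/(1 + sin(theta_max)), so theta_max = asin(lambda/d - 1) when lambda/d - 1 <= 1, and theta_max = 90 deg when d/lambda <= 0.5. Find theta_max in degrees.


lambda/d - 1 = 1/0.64100 - 1 = 0.5600624
theta_max = asin(0.5600624) = 34.06 deg

34.06 deg


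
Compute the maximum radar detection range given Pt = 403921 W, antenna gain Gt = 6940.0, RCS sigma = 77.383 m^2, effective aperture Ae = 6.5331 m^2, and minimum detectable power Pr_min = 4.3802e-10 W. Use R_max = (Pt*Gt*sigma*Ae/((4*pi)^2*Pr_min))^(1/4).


R^4 = 403921*6940.0*77.383*6.5331 / ((4*pi)^2 * 4.3802e-10) = 2.048836e+19
R_max = 2.048836e+19^0.25 = 67279 m

67279 m


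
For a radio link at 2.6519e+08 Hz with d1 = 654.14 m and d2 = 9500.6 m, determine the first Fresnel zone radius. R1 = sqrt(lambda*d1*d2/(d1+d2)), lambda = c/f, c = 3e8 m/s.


lambda = c / f = 3.0000e+08 / 2.6519e+08 = 1.131264 m
R1 = sqrt(1.131264 * 654.14 * 9500.6 / (654.14 + 9500.6)) = 26.31 m

26.31 m


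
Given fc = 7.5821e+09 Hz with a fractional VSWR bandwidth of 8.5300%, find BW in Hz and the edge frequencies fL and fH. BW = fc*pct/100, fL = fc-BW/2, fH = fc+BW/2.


BW = 7.5821e+09 * 8.5300/100 = 6.467531e+08 Hz
fL = 7.5821e+09 - 6.467531e+08/2 = 7.259e+09 Hz
fH = 7.5821e+09 + 6.467531e+08/2 = 7.905e+09 Hz

BW=6.468e+08 Hz, fL=7.259e+09 Hz, fH=7.905e+09 Hz


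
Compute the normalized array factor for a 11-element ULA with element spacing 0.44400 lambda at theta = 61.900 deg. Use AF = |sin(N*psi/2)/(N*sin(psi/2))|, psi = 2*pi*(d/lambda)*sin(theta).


psi = 2*pi*0.44400*sin(61.900 deg) = 2.460900 rad
AF = |sin(11*2.460900/2) / (11*sin(2.460900/2))| = 0.07948

0.07948


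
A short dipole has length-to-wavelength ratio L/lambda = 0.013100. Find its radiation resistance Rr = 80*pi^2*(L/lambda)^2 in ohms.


Rr = 80 * pi^2 * (0.013100)^2 = 80 * 9.869604 * 1.716100e-04 = 0.1355 ohm

0.1355 ohm


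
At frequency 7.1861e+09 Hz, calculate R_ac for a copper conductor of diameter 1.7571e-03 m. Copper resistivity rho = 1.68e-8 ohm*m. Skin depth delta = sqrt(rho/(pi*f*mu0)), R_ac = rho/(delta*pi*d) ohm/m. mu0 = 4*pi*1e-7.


delta = sqrt(1.68e-8 / (pi * 7.1861e+09 * 4*pi*1e-7)) = 7.695346e-07 m
R_ac = 1.68e-8 / (7.695346e-07 * pi * 1.7571e-03) = 3.955 ohm/m

3.955 ohm/m


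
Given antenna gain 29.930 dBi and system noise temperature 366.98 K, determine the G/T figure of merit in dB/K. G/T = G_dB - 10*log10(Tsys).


G/T = 29.930 - 10*log10(366.98) = 29.930 - 25.64642 = 4.284 dB/K

4.284 dB/K


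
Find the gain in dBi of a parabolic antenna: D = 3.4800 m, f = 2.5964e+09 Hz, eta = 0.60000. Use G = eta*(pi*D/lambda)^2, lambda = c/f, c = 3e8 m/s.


lambda = c / f = 3.0000e+08 / 2.5964e+09 = 0.1155446 m
G_linear = 0.60000 * (pi * 3.4800 / 0.1155446)^2 = 5371.681
G_dBi = 10 * log10(5371.681) = 37.30 dBi

37.30 dBi


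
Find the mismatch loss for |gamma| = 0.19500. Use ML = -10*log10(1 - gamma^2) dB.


ML = -10 * log10(1 - 0.19500^2) = -10 * log10(0.961975) = 0.1684 dB

0.1684 dB


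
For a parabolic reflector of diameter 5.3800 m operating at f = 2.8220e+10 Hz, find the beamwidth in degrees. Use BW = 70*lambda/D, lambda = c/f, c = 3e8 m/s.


lambda = c / f = 3.0000e+08 / 2.8220e+10 = 0.01063076 m
BW = 70 * 0.01063076 / 5.3800 = 0.1383 deg

0.1383 deg


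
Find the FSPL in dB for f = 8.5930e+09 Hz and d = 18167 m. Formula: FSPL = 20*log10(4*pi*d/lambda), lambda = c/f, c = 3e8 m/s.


lambda = c / f = 3.0000e+08 / 8.5930e+09 = 0.03491214 m
FSPL = 20 * log10(4*pi*18167/0.03491214) = 136.3 dB

136.3 dB


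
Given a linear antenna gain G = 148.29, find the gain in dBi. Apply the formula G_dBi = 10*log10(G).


G_dBi = 10 * log10(148.29) = 21.71 dBi

21.71 dBi


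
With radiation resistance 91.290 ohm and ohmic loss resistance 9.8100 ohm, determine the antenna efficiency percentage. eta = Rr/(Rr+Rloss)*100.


eta = 91.290 / (91.290 + 9.8100) * 100 = 90.30%

90.30%


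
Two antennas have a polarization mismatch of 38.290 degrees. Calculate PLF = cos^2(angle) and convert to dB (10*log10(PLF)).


PLF_linear = cos^2(38.290 deg) = 0.6160437
PLF_dB = 10 * log10(0.6160437) = -2.104 dB

-2.104 dB


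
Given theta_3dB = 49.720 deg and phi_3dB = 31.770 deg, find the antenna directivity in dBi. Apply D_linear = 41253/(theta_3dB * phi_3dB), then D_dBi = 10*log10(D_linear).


D_linear = 41253 / (49.720 * 31.770) = 26.11603
D_dBi = 10 * log10(26.11603) = 14.17 dBi

14.17 dBi


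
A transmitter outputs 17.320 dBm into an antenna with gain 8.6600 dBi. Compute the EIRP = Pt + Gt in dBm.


EIRP = Pt + Gt = 17.320 + 8.6600 = 25.98 dBm

25.98 dBm


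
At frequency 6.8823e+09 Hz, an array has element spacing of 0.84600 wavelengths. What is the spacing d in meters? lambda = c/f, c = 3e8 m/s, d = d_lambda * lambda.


lambda = c / f = 3.0000e+08 / 6.8823e+09 = 0.04359008 m
d = 0.84600 * 0.04359008 = 0.03688 m

0.03688 m


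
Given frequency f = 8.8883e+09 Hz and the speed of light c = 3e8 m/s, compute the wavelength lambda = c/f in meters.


lambda = c / f = 3.0000e+08 / 8.8883e+09 = 0.03375 m

0.03375 m


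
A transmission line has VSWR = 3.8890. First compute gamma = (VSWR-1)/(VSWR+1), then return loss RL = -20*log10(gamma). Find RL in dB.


gamma = (3.8890 - 1) / (3.8890 + 1) = 0.5909184
RL = -20 * log10(0.5909184) = 4.569 dB

4.569 dB


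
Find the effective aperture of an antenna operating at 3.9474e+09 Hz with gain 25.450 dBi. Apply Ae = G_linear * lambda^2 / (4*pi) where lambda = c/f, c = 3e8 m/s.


lambda = c / f = 3.0000e+08 / 3.9474e+09 = 0.07599939 m
G_linear = 10^(25.450/10) = 350.7519
Ae = G_linear * lambda^2 / (4*pi) = 350.7519 * 0.07599939^2 / (4*pi) = 0.1612 m^2

0.1612 m^2


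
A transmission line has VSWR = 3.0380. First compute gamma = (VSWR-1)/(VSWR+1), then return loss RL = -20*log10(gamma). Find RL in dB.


gamma = (3.0380 - 1) / (3.0380 + 1) = 0.5047053
RL = -20 * log10(0.5047053) = 5.939 dB

5.939 dB


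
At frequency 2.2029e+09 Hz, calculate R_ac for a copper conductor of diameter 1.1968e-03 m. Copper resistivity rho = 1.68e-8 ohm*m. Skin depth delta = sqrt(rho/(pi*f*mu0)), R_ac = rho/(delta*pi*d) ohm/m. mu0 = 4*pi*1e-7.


delta = sqrt(1.68e-8 / (pi * 2.2029e+09 * 4*pi*1e-7)) = 1.389880e-06 m
R_ac = 1.68e-8 / (1.389880e-06 * pi * 1.1968e-03) = 3.215 ohm/m

3.215 ohm/m


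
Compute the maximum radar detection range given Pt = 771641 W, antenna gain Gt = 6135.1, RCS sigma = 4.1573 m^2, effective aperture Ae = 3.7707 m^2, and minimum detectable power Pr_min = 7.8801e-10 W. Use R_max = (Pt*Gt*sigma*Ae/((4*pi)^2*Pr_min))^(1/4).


R^4 = 771641*6135.1*4.1573*3.7707 / ((4*pi)^2 * 7.8801e-10) = 5.963742e+17
R_max = 5.963742e+17^0.25 = 27789 m

27789 m


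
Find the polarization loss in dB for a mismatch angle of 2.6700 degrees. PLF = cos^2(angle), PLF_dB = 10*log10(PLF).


PLF_linear = cos^2(2.6700 deg) = 0.9978300
PLF_dB = 10 * log10(0.9978300) = -9.434e-03 dB

-9.434e-03 dB


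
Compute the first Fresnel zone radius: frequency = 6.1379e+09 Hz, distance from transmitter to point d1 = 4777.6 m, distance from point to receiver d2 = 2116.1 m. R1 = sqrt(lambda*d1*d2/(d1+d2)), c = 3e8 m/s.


lambda = c / f = 3.0000e+08 / 6.1379e+09 = 0.04887665 m
R1 = sqrt(0.04887665 * 4777.6 * 2116.1 / (4777.6 + 2116.1)) = 8.466 m

8.466 m


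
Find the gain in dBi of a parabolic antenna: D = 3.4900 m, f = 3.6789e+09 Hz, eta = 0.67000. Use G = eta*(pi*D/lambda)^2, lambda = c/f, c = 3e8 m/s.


lambda = c / f = 3.0000e+08 / 3.6789e+09 = 0.08154611 m
G_linear = 0.67000 * (pi * 3.4900 / 0.08154611)^2 = 12112.08
G_dBi = 10 * log10(12112.08) = 40.83 dBi

40.83 dBi


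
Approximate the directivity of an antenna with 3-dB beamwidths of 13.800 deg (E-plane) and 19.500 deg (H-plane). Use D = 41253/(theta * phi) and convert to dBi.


D_linear = 41253 / (13.800 * 19.500) = 153.2999
D_dBi = 10 * log10(153.2999) = 21.86 dBi

21.86 dBi


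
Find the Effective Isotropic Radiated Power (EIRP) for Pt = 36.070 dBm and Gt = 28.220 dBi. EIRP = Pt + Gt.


EIRP = Pt + Gt = 36.070 + 28.220 = 64.29 dBm

64.29 dBm


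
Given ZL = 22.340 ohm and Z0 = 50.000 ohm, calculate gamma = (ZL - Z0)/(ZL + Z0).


gamma = (22.340 - 50.000) / (22.340 + 50.000) = -0.3824

-0.3824


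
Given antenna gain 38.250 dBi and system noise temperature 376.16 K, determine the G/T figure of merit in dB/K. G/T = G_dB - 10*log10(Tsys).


G/T = 38.250 - 10*log10(376.16) = 38.250 - 25.75373 = 12.50 dB/K

12.50 dB/K


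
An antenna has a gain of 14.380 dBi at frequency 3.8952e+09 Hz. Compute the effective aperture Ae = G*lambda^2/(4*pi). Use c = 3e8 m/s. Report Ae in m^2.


lambda = c / f = 3.0000e+08 / 3.8952e+09 = 0.07701787 m
G_linear = 10^(14.380/10) = 27.41574
Ae = G_linear * lambda^2 / (4*pi) = 27.41574 * 0.07701787^2 / (4*pi) = 0.01294 m^2

0.01294 m^2


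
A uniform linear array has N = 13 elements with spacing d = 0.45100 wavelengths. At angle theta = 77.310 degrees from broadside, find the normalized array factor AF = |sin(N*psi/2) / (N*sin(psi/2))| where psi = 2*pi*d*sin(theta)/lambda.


psi = 2*pi*0.45100*sin(77.310 deg) = 2.764497 rad
AF = |sin(13*2.764497/2) / (13*sin(2.764497/2))| = 0.06037

0.06037


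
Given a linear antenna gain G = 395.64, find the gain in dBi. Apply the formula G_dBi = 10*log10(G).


G_dBi = 10 * log10(395.64) = 25.97 dBi

25.97 dBi


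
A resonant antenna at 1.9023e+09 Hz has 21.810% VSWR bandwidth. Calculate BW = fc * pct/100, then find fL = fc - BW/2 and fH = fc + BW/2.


BW = 1.9023e+09 * 21.810/100 = 4.148916e+08 Hz
fL = 1.9023e+09 - 4.148916e+08/2 = 1.695e+09 Hz
fH = 1.9023e+09 + 4.148916e+08/2 = 2.110e+09 Hz

BW=4.149e+08 Hz, fL=1.695e+09 Hz, fH=2.110e+09 Hz


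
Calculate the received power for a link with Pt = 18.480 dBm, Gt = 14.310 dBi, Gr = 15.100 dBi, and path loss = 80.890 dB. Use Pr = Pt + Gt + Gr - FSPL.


Pr = 18.480 + 14.310 + 15.100 - 80.890 = -33.00 dBm

-33.00 dBm


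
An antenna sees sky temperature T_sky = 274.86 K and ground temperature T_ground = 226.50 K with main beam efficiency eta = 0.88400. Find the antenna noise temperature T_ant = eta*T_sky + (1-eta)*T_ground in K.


T_ant = 0.88400 * 274.86 + (1 - 0.88400) * 226.50 = 269.3 K

269.3 K


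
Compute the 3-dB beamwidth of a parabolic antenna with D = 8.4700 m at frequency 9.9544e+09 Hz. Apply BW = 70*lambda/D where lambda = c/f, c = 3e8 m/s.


lambda = c / f = 3.0000e+08 / 9.9544e+09 = 0.03013743 m
BW = 70 * 0.03013743 / 8.4700 = 0.2491 deg

0.2491 deg


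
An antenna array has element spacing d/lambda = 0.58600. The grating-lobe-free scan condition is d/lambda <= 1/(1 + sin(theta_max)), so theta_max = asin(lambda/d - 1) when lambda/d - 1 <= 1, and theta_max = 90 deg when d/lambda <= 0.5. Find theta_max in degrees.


lambda/d - 1 = 1/0.58600 - 1 = 0.7064846
theta_max = asin(0.7064846) = 44.95 deg

44.95 deg


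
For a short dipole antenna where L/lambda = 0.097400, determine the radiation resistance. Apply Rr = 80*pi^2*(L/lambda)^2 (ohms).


Rr = 80 * pi^2 * (0.097400)^2 = 80 * 9.869604 * 9.486760e-03 = 7.490 ohm

7.490 ohm


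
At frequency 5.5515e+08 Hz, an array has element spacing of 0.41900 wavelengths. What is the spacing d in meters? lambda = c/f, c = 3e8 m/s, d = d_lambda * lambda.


lambda = c / f = 3.0000e+08 / 5.5515e+08 = 0.5403945 m
d = 0.41900 * 0.5403945 = 0.2264 m

0.2264 m


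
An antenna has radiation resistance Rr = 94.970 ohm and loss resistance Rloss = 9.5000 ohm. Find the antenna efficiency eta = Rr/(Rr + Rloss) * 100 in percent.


eta = 94.970 / (94.970 + 9.5000) * 100 = 90.91%

90.91%


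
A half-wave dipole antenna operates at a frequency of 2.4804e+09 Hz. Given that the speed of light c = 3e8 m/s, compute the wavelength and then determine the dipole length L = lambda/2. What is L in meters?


lambda = c / f = 3.0000e+08 / 2.4804e+09 = 0.1209482 m
L = lambda / 2 = 0.1209482 / 2 = 0.06047 m

0.06047 m


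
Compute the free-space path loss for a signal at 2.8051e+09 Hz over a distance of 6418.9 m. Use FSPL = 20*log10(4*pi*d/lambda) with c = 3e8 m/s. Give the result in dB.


lambda = c / f = 3.0000e+08 / 2.8051e+09 = 0.1069481 m
FSPL = 20 * log10(4*pi*6418.9/0.1069481) = 117.5 dB

117.5 dB


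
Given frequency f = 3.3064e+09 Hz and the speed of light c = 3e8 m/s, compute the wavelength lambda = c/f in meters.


lambda = c / f = 3.0000e+08 / 3.3064e+09 = 0.09073 m

0.09073 m


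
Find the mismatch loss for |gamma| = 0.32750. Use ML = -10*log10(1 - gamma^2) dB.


ML = -10 * log10(1 - 0.32750^2) = -10 * log10(0.89274375) = 0.4927 dB

0.4927 dB


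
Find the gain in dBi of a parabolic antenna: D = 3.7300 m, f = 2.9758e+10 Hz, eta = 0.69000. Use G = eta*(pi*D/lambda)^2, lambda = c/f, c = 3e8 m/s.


lambda = c / f = 3.0000e+08 / 2.9758e+10 = 0.01008132 m
G_linear = 0.69000 * (pi * 3.7300 / 0.01008132)^2 = 932248.5
G_dBi = 10 * log10(932248.5) = 59.70 dBi

59.70 dBi


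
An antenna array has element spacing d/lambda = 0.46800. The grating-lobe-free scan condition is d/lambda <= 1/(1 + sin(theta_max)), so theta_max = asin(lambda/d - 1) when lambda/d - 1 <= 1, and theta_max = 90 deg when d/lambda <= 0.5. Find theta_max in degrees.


lambda/d - 1 = 1/0.46800 - 1 = 1.136752 >= 1
d/lambda <= 0.5, so the array can scan to endfire without grating lobes: theta_max = 90 deg

90 deg


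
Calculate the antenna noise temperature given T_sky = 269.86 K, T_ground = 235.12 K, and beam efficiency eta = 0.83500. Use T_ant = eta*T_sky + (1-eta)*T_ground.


T_ant = 0.83500 * 269.86 + (1 - 0.83500) * 235.12 = 264.1 K

264.1 K


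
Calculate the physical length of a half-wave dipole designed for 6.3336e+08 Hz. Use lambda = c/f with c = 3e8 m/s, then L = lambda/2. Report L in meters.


lambda = c / f = 3.0000e+08 / 6.3336e+08 = 0.4736643 m
L = lambda / 2 = 0.4736643 / 2 = 0.2368 m

0.2368 m


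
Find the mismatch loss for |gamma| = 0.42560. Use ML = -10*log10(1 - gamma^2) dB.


ML = -10 * log10(1 - 0.42560^2) = -10 * log10(0.81886464) = 0.8679 dB

0.8679 dB


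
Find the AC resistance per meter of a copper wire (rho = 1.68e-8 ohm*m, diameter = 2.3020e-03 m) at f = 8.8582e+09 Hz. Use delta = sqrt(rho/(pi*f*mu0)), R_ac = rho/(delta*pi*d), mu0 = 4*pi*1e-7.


delta = sqrt(1.68e-8 / (pi * 8.8582e+09 * 4*pi*1e-7)) = 6.931098e-07 m
R_ac = 1.68e-8 / (6.931098e-07 * pi * 2.3020e-03) = 3.352 ohm/m

3.352 ohm/m


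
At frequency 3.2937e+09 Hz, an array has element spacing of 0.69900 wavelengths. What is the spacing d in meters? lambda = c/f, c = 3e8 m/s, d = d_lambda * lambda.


lambda = c / f = 3.0000e+08 / 3.2937e+09 = 0.09108298 m
d = 0.69900 * 0.09108298 = 0.06367 m

0.06367 m


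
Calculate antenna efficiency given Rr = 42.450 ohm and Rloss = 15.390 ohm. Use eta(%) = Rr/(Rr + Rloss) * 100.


eta = 42.450 / (42.450 + 15.390) * 100 = 73.39%

73.39%


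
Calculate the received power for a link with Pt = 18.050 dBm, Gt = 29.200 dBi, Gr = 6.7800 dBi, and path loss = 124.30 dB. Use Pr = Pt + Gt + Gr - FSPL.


Pr = 18.050 + 29.200 + 6.7800 - 124.30 = -70.27 dBm

-70.27 dBm


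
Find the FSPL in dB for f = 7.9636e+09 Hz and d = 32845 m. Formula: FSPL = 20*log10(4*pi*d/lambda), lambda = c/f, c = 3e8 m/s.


lambda = c / f = 3.0000e+08 / 7.9636e+09 = 0.03767140 m
FSPL = 20 * log10(4*pi*32845/0.03767140) = 140.8 dB

140.8 dB


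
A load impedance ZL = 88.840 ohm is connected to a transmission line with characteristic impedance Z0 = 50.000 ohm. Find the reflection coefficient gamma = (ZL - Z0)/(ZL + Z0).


gamma = (88.840 - 50.000) / (88.840 + 50.000) = 0.2797

0.2797


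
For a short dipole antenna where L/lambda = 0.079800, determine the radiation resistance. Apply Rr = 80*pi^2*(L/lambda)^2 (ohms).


Rr = 80 * pi^2 * (0.079800)^2 = 80 * 9.869604 * 6.368040e-03 = 5.028 ohm

5.028 ohm


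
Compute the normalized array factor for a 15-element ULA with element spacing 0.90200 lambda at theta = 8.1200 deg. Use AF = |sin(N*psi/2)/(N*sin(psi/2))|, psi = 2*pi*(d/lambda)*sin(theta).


psi = 2*pi*0.90200*sin(8.1200 deg) = 0.8005068 rad
AF = |sin(15*0.8005068/2) / (15*sin(0.8005068/2))| = 0.04718

0.04718


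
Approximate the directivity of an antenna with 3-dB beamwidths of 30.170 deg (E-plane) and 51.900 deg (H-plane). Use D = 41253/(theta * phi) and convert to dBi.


D_linear = 41253 / (30.170 * 51.900) = 26.34589
D_dBi = 10 * log10(26.34589) = 14.21 dBi

14.21 dBi


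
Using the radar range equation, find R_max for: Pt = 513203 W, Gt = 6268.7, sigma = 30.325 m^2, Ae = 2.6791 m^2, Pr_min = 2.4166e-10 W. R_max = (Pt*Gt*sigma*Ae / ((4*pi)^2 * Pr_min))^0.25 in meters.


R^4 = 513203*6268.7*30.325*2.6791 / ((4*pi)^2 * 2.4166e-10) = 6.849075e+18
R_max = 6.849075e+18^0.25 = 51157 m

51157 m


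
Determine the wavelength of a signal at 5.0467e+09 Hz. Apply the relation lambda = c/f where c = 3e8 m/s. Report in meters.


lambda = c / f = 3.0000e+08 / 5.0467e+09 = 0.05944 m

0.05944 m


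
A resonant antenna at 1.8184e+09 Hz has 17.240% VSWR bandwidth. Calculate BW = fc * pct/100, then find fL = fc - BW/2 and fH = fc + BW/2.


BW = 1.8184e+09 * 17.240/100 = 3.134922e+08 Hz
fL = 1.8184e+09 - 3.134922e+08/2 = 1.662e+09 Hz
fH = 1.8184e+09 + 3.134922e+08/2 = 1.975e+09 Hz

BW=3.135e+08 Hz, fL=1.662e+09 Hz, fH=1.975e+09 Hz


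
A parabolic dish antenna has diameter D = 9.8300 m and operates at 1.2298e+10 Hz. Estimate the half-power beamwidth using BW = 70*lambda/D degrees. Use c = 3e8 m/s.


lambda = c / f = 3.0000e+08 / 1.2298e+10 = 0.02439421 m
BW = 70 * 0.02439421 / 9.8300 = 0.1737 deg

0.1737 deg


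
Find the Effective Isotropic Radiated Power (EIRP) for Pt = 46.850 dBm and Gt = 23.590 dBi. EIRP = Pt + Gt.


EIRP = Pt + Gt = 46.850 + 23.590 = 70.44 dBm

70.44 dBm


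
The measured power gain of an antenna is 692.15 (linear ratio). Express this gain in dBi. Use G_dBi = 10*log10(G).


G_dBi = 10 * log10(692.15) = 28.40 dBi

28.40 dBi


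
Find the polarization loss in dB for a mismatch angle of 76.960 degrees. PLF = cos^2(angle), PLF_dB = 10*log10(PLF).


PLF_linear = cos^2(76.960 deg) = 0.05090946
PLF_dB = 10 * log10(0.05090946) = -12.93 dB

-12.93 dB


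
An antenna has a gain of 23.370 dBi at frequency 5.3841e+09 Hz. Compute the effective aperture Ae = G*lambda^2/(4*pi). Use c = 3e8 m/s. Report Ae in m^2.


lambda = c / f = 3.0000e+08 / 5.3841e+09 = 0.05571962 m
G_linear = 10^(23.370/10) = 217.2701
Ae = G_linear * lambda^2 / (4*pi) = 217.2701 * 0.05571962^2 / (4*pi) = 0.05368 m^2

0.05368 m^2


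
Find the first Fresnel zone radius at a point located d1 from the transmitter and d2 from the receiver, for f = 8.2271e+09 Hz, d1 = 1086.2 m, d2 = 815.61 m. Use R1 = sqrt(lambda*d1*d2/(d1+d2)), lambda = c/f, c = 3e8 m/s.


lambda = c / f = 3.0000e+08 / 8.2271e+09 = 0.03646485 m
R1 = sqrt(0.03646485 * 1086.2 * 815.61 / (1086.2 + 815.61)) = 4.121 m

4.121 m


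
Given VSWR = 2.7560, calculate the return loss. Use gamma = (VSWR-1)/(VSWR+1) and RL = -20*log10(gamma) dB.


gamma = (2.7560 - 1) / (2.7560 + 1) = 0.4675186
RL = -20 * log10(0.4675186) = 6.604 dB

6.604 dB


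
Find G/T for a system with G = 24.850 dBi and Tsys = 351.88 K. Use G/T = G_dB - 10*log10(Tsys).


G/T = 24.850 - 10*log10(351.88) = 24.850 - 25.46395 = -0.6139 dB/K

-0.6139 dB/K


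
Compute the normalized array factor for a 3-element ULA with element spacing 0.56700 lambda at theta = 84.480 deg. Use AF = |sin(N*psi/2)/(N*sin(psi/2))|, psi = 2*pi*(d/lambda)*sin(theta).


psi = 2*pi*0.56700*sin(84.480 deg) = 3.546045 rad
AF = |sin(3*3.546045/2) / (3*sin(3.546045/2))| = 0.2795

0.2795


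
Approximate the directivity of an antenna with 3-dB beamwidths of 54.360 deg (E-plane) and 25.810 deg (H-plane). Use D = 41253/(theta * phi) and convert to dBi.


D_linear = 41253 / (54.360 * 25.810) = 29.40276
D_dBi = 10 * log10(29.40276) = 14.68 dBi

14.68 dBi


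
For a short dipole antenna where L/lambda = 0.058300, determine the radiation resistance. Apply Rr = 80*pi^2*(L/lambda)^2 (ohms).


Rr = 80 * pi^2 * (0.058300)^2 = 80 * 9.869604 * 3.398890e-03 = 2.684 ohm

2.684 ohm


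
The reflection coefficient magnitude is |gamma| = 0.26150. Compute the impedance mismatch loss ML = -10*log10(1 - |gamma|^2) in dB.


ML = -10 * log10(1 - 0.26150^2) = -10 * log10(0.93161775) = 0.3076 dB

0.3076 dB


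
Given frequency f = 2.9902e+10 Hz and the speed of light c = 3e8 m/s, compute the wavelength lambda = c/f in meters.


lambda = c / f = 3.0000e+08 / 2.9902e+10 = 0.01003 m

0.01003 m


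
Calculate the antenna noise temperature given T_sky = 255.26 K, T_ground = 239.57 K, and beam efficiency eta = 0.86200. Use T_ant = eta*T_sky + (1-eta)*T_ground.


T_ant = 0.86200 * 255.26 + (1 - 0.86200) * 239.57 = 253.1 K

253.1 K


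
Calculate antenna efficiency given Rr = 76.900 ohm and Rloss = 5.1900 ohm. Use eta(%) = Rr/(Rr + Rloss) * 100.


eta = 76.900 / (76.900 + 5.1900) * 100 = 93.68%

93.68%


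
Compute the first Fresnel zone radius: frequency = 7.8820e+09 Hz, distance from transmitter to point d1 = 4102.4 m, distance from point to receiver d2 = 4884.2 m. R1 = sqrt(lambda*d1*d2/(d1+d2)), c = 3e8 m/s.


lambda = c / f = 3.0000e+08 / 7.8820e+09 = 0.03806141 m
R1 = sqrt(0.03806141 * 4102.4 * 4884.2 / (4102.4 + 4884.2)) = 9.212 m

9.212 m


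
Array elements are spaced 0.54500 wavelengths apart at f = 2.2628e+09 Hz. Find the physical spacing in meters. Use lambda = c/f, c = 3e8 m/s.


lambda = c / f = 3.0000e+08 / 2.2628e+09 = 0.1325791 m
d = 0.54500 * 0.1325791 = 0.07226 m

0.07226 m


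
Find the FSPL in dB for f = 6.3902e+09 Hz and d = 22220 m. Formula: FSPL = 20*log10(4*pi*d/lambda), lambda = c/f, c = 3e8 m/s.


lambda = c / f = 3.0000e+08 / 6.3902e+09 = 0.04694689 m
FSPL = 20 * log10(4*pi*22220/0.04694689) = 135.5 dB

135.5 dB


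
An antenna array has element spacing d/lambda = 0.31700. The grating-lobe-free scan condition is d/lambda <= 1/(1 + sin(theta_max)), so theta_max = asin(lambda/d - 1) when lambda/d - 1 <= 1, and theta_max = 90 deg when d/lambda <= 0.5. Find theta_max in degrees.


lambda/d - 1 = 1/0.31700 - 1 = 2.154574 >= 1
d/lambda <= 0.5, so the array can scan to endfire without grating lobes: theta_max = 90 deg

90 deg


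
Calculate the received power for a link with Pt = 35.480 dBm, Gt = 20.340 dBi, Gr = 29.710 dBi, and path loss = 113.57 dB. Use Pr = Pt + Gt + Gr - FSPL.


Pr = 35.480 + 20.340 + 29.710 - 113.57 = -28.04 dBm

-28.04 dBm


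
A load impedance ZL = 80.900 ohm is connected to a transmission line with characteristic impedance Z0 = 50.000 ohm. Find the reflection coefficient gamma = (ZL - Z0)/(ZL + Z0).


gamma = (80.900 - 50.000) / (80.900 + 50.000) = 0.2361

0.2361


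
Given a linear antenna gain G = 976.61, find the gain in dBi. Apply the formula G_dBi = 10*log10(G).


G_dBi = 10 * log10(976.61) = 29.90 dBi

29.90 dBi


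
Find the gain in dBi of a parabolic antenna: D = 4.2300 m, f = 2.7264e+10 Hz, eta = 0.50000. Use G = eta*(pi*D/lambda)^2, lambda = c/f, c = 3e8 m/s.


lambda = c / f = 3.0000e+08 / 2.7264e+10 = 0.01100352 m
G_linear = 0.50000 * (pi * 4.2300 / 0.01100352)^2 = 729268.1
G_dBi = 10 * log10(729268.1) = 58.63 dBi

58.63 dBi


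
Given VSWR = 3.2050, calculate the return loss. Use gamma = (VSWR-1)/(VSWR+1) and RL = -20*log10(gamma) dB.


gamma = (3.2050 - 1) / (3.2050 + 1) = 0.5243757
RL = -20 * log10(0.5243757) = 5.607 dB

5.607 dB


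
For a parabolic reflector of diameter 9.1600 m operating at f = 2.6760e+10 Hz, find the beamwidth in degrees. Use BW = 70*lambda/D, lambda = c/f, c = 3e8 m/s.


lambda = c / f = 3.0000e+08 / 2.6760e+10 = 0.01121076 m
BW = 70 * 0.01121076 / 9.1600 = 0.08567 deg

0.08567 deg


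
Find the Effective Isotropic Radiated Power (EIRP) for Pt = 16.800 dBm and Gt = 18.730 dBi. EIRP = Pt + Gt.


EIRP = Pt + Gt = 16.800 + 18.730 = 35.53 dBm

35.53 dBm


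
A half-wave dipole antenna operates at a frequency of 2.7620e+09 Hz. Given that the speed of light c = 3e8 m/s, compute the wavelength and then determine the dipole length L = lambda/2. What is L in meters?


lambda = c / f = 3.0000e+08 / 2.7620e+09 = 0.1086169 m
L = lambda / 2 = 0.1086169 / 2 = 0.05431 m

0.05431 m


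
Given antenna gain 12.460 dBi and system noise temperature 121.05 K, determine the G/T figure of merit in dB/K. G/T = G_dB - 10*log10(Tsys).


G/T = 12.460 - 10*log10(121.05) = 12.460 - 20.82965 = -8.370 dB/K

-8.370 dB/K


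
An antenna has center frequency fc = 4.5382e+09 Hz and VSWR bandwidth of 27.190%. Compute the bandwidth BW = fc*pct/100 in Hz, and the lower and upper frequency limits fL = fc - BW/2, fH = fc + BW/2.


BW = 4.5382e+09 * 27.190/100 = 1.233937e+09 Hz
fL = 4.5382e+09 - 1.233937e+09/2 = 3.921e+09 Hz
fH = 4.5382e+09 + 1.233937e+09/2 = 5.155e+09 Hz

BW=1.234e+09 Hz, fL=3.921e+09 Hz, fH=5.155e+09 Hz


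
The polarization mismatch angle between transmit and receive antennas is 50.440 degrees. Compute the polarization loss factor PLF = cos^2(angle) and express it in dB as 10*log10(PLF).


PLF_linear = cos^2(50.440 deg) = 0.4056237
PLF_dB = 10 * log10(0.4056237) = -3.919 dB

-3.919 dB


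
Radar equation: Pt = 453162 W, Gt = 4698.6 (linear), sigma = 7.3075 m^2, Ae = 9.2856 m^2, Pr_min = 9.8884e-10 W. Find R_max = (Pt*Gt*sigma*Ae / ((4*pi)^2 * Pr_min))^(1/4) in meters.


R^4 = 453162*4698.6*7.3075*9.2856 / ((4*pi)^2 * 9.8884e-10) = 9.252413e+17
R_max = 9.252413e+17^0.25 = 31014 m

31014 m


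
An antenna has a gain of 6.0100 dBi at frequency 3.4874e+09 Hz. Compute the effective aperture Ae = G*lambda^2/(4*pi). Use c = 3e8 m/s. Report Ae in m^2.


lambda = c / f = 3.0000e+08 / 3.4874e+09 = 0.08602397 m
G_linear = 10^(6.0100/10) = 3.990249
Ae = G_linear * lambda^2 / (4*pi) = 3.990249 * 0.08602397^2 / (4*pi) = 2.350e-03 m^2

2.350e-03 m^2


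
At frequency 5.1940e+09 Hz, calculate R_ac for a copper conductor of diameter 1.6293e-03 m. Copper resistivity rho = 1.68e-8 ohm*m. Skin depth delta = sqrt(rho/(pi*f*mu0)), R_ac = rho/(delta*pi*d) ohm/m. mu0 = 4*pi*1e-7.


delta = sqrt(1.68e-8 / (pi * 5.1940e+09 * 4*pi*1e-7)) = 9.051568e-07 m
R_ac = 1.68e-8 / (9.051568e-07 * pi * 1.6293e-03) = 3.626 ohm/m

3.626 ohm/m


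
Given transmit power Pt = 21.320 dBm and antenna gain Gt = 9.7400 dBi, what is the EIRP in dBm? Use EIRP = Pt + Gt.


EIRP = Pt + Gt = 21.320 + 9.7400 = 31.06 dBm

31.06 dBm


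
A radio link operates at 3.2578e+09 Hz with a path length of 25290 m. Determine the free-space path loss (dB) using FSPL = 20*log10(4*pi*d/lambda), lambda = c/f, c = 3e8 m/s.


lambda = c / f = 3.0000e+08 / 3.2578e+09 = 0.09208668 m
FSPL = 20 * log10(4*pi*25290/0.09208668) = 130.8 dB

130.8 dB


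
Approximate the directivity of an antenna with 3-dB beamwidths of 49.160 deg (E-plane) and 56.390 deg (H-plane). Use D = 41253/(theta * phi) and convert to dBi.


D_linear = 41253 / (49.160 * 56.390) = 14.88132
D_dBi = 10 * log10(14.88132) = 11.73 dBi

11.73 dBi


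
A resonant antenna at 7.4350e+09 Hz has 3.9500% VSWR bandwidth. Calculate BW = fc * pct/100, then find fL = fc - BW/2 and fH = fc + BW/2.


BW = 7.4350e+09 * 3.9500/100 = 2.936825e+08 Hz
fL = 7.4350e+09 - 2.936825e+08/2 = 7.288e+09 Hz
fH = 7.4350e+09 + 2.936825e+08/2 = 7.582e+09 Hz

BW=2.937e+08 Hz, fL=7.288e+09 Hz, fH=7.582e+09 Hz


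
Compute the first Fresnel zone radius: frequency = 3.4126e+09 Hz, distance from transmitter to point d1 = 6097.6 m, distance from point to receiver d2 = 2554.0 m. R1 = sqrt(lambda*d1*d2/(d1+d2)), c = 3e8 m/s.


lambda = c / f = 3.0000e+08 / 3.4126e+09 = 0.08790951 m
R1 = sqrt(0.08790951 * 6097.6 * 2554.0 / (6097.6 + 2554.0)) = 12.58 m

12.58 m


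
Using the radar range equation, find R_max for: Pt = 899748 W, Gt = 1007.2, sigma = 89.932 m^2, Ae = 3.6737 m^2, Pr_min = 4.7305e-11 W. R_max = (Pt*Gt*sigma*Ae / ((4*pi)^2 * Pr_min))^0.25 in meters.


R^4 = 899748*1007.2*89.932*3.6737 / ((4*pi)^2 * 4.7305e-11) = 4.008001e+19
R_max = 4.008001e+19^0.25 = 79567 m

79567 m


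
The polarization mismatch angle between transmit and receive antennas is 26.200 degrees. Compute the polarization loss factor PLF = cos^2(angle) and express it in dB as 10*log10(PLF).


PLF_linear = cos^2(26.200 deg) = 0.8050726
PLF_dB = 10 * log10(0.8050726) = -0.9416 dB

-0.9416 dB


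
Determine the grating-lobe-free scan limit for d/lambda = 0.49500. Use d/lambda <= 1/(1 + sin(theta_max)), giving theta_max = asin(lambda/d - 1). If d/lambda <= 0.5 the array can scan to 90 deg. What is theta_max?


lambda/d - 1 = 1/0.49500 - 1 = 1.020202 >= 1
d/lambda <= 0.5, so the array can scan to endfire without grating lobes: theta_max = 90 deg

90 deg


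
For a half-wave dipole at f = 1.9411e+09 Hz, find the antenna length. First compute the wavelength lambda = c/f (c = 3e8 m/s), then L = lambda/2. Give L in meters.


lambda = c / f = 3.0000e+08 / 1.9411e+09 = 0.1545515 m
L = lambda / 2 = 0.1545515 / 2 = 0.07728 m

0.07728 m


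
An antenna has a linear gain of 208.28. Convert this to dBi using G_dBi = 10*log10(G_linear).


G_dBi = 10 * log10(208.28) = 23.19 dBi

23.19 dBi


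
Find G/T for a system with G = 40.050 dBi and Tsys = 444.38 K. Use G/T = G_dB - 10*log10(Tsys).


G/T = 40.050 - 10*log10(444.38) = 40.050 - 26.47755 = 13.57 dB/K

13.57 dB/K


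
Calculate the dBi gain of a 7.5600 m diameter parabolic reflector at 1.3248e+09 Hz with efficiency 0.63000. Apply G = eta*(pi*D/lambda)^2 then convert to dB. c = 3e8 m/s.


lambda = c / f = 3.0000e+08 / 1.3248e+09 = 0.2264493 m
G_linear = 0.63000 * (pi * 7.5600 / 0.2264493)^2 = 6930.139
G_dBi = 10 * log10(6930.139) = 38.41 dBi

38.41 dBi


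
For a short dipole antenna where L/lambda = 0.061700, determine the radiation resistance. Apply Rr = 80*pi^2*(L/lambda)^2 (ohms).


Rr = 80 * pi^2 * (0.061700)^2 = 80 * 9.869604 * 3.806890e-03 = 3.006 ohm

3.006 ohm


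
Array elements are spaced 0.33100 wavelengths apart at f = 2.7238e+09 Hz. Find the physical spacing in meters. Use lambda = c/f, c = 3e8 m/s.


lambda = c / f = 3.0000e+08 / 2.7238e+09 = 0.1101402 m
d = 0.33100 * 0.1101402 = 0.03646 m

0.03646 m


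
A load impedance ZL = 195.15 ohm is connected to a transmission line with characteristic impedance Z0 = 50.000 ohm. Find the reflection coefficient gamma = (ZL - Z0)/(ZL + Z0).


gamma = (195.15 - 50.000) / (195.15 + 50.000) = 0.5921

0.5921


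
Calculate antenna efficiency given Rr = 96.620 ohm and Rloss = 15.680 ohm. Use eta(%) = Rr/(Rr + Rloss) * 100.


eta = 96.620 / (96.620 + 15.680) * 100 = 86.04%

86.04%


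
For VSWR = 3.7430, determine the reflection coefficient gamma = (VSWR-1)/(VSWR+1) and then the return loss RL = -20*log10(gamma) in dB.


gamma = (3.7430 - 1) / (3.7430 + 1) = 0.5783260
RL = -20 * log10(0.5783260) = 4.757 dB

4.757 dB


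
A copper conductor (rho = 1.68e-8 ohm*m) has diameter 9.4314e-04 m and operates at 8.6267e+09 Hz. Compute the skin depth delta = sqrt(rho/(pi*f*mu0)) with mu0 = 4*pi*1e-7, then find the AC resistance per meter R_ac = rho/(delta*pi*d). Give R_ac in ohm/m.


delta = sqrt(1.68e-8 / (pi * 8.6267e+09 * 4*pi*1e-7)) = 7.023481e-07 m
R_ac = 1.68e-8 / (7.023481e-07 * pi * 9.4314e-04) = 8.073 ohm/m

8.073 ohm/m


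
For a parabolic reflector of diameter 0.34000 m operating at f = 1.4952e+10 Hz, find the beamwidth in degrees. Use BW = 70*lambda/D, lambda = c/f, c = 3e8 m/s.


lambda = c / f = 3.0000e+08 / 1.4952e+10 = 0.02006421 m
BW = 70 * 0.02006421 / 0.34000 = 4.131 deg

4.131 deg


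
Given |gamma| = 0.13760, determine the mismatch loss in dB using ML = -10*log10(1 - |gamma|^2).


ML = -10 * log10(1 - 0.13760^2) = -10 * log10(0.98106624) = 0.08302 dB

0.08302 dB


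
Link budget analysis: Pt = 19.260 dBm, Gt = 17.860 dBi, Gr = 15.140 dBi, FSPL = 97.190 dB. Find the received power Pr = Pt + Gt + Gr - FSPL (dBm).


Pr = 19.260 + 17.860 + 15.140 - 97.190 = -44.93 dBm

-44.93 dBm


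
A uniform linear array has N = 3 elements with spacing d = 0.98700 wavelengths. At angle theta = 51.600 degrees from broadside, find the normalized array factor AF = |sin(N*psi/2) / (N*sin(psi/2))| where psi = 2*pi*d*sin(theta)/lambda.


psi = 2*pi*0.98700*sin(51.600 deg) = 4.860078 rad
AF = |sin(3*4.860078/2) / (3*sin(4.860078/2))| = 0.4314

0.4314


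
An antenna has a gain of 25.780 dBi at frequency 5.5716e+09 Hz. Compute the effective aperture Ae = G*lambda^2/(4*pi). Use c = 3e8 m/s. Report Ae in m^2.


lambda = c / f = 3.0000e+08 / 5.5716e+09 = 0.05384450 m
G_linear = 10^(25.780/10) = 378.4426
Ae = G_linear * lambda^2 / (4*pi) = 378.4426 * 0.05384450^2 / (4*pi) = 0.08731 m^2

0.08731 m^2


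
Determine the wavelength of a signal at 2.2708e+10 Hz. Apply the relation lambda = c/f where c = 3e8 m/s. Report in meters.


lambda = c / f = 3.0000e+08 / 2.2708e+10 = 0.01321 m

0.01321 m


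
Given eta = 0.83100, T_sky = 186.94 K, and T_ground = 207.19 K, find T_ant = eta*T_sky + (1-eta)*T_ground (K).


T_ant = 0.83100 * 186.94 + (1 - 0.83100) * 207.19 = 190.4 K

190.4 K


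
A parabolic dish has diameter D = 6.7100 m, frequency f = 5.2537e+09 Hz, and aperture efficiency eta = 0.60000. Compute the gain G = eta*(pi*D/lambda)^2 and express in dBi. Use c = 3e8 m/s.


lambda = c / f = 3.0000e+08 / 5.2537e+09 = 0.05710261 m
G_linear = 0.60000 * (pi * 6.7100 / 0.05710261)^2 = 81768.14
G_dBi = 10 * log10(81768.14) = 49.13 dBi

49.13 dBi


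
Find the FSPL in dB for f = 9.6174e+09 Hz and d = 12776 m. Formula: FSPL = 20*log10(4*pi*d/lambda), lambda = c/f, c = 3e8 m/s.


lambda = c / f = 3.0000e+08 / 9.6174e+09 = 0.03119346 m
FSPL = 20 * log10(4*pi*12776/0.03119346) = 134.2 dB

134.2 dB


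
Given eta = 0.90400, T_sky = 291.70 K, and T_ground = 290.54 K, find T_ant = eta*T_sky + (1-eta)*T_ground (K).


T_ant = 0.90400 * 291.70 + (1 - 0.90400) * 290.54 = 291.6 K

291.6 K


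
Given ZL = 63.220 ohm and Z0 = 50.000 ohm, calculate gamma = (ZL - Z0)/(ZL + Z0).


gamma = (63.220 - 50.000) / (63.220 + 50.000) = 0.1168

0.1168


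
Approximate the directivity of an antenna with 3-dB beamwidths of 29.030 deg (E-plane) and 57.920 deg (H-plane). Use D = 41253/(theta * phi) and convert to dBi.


D_linear = 41253 / (29.030 * 57.920) = 24.53465
D_dBi = 10 * log10(24.53465) = 13.90 dBi

13.90 dBi


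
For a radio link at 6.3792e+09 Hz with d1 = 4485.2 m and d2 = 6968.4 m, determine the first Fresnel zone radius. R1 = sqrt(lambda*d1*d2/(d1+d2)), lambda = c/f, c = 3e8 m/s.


lambda = c / f = 3.0000e+08 / 6.3792e+09 = 0.04702784 m
R1 = sqrt(0.04702784 * 4485.2 * 6968.4 / (4485.2 + 6968.4)) = 11.33 m

11.33 m


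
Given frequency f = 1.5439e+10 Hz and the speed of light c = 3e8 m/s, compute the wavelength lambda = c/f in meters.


lambda = c / f = 3.0000e+08 / 1.5439e+10 = 0.01943 m

0.01943 m


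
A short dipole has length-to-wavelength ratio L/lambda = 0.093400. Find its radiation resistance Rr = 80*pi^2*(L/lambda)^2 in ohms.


Rr = 80 * pi^2 * (0.093400)^2 = 80 * 9.869604 * 8.723560e-03 = 6.888 ohm

6.888 ohm


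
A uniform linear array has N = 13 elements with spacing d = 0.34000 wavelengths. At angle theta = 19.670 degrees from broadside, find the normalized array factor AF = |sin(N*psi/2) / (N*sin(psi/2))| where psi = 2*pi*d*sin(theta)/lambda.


psi = 2*pi*0.34000*sin(19.670 deg) = 0.7190777 rad
AF = |sin(13*0.7190777/2) / (13*sin(0.7190777/2))| = 0.2185

0.2185


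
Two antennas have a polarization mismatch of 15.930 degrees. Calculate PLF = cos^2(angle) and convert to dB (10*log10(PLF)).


PLF_linear = cos^2(15.930 deg) = 0.9246702
PLF_dB = 10 * log10(0.9246702) = -0.3401 dB

-0.3401 dB


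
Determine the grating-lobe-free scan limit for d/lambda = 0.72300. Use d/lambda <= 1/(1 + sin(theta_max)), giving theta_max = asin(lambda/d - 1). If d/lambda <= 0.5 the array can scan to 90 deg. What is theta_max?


lambda/d - 1 = 1/0.72300 - 1 = 0.3831259
theta_max = asin(0.3831259) = 22.53 deg

22.53 deg


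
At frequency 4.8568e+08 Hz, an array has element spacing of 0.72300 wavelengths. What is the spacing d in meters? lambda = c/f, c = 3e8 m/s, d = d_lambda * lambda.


lambda = c / f = 3.0000e+08 / 4.8568e+08 = 0.6176907 m
d = 0.72300 * 0.6176907 = 0.4466 m

0.4466 m


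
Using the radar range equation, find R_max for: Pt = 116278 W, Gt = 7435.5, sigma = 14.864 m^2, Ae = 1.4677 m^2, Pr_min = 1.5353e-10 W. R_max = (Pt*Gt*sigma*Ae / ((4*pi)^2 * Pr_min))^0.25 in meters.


R^4 = 116278*7435.5*14.864*1.4677 / ((4*pi)^2 * 1.5353e-10) = 7.779788e+17
R_max = 7.779788e+17^0.25 = 29699 m

29699 m


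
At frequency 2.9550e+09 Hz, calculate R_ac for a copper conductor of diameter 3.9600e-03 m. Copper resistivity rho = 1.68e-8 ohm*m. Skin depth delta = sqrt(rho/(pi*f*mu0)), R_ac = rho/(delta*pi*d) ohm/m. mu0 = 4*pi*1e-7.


delta = sqrt(1.68e-8 / (pi * 2.9550e+09 * 4*pi*1e-7)) = 1.200041e-06 m
R_ac = 1.68e-8 / (1.200041e-06 * pi * 3.9600e-03) = 1.125 ohm/m

1.125 ohm/m


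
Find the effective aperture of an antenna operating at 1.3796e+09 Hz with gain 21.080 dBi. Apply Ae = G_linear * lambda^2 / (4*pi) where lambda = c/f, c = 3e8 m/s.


lambda = c / f = 3.0000e+08 / 1.3796e+09 = 0.2174543 m
G_linear = 10^(21.080/10) = 128.2331
Ae = G_linear * lambda^2 / (4*pi) = 128.2331 * 0.2174543^2 / (4*pi) = 0.4825 m^2

0.4825 m^2


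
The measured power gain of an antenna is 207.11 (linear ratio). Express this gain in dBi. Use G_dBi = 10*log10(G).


G_dBi = 10 * log10(207.11) = 23.16 dBi

23.16 dBi


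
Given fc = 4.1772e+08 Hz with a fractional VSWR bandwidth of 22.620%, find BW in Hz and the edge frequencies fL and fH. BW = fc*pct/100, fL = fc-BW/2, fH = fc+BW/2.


BW = 4.1772e+08 * 22.620/100 = 9.448826e+07 Hz
fL = 4.1772e+08 - 9.448826e+07/2 = 3.705e+08 Hz
fH = 4.1772e+08 + 9.448826e+07/2 = 4.650e+08 Hz

BW=9.449e+07 Hz, fL=3.705e+08 Hz, fH=4.650e+08 Hz


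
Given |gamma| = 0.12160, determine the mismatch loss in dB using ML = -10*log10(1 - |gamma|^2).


ML = -10 * log10(1 - 0.12160^2) = -10 * log10(0.98521344) = 0.06470 dB

0.06470 dB


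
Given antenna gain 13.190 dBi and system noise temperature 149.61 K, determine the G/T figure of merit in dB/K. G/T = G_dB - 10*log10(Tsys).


G/T = 13.190 - 10*log10(149.61) = 13.190 - 21.74961 = -8.560 dB/K

-8.560 dB/K


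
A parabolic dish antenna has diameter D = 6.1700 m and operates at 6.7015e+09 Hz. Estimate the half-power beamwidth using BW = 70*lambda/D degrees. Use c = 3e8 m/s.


lambda = c / f = 3.0000e+08 / 6.7015e+09 = 0.04476610 m
BW = 70 * 0.04476610 / 6.1700 = 0.5079 deg

0.5079 deg


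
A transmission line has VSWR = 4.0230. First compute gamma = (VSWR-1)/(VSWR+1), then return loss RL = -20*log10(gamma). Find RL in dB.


gamma = (4.0230 - 1) / (4.0230 + 1) = 0.6018316
RL = -20 * log10(0.6018316) = 4.411 dB

4.411 dB


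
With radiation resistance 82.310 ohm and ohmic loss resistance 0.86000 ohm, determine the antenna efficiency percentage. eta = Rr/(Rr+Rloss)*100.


eta = 82.310 / (82.310 + 0.86000) * 100 = 98.97%

98.97%


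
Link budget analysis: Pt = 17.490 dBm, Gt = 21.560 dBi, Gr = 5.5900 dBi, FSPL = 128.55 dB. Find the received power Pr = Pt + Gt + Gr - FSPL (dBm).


Pr = 17.490 + 21.560 + 5.5900 - 128.55 = -83.91 dBm

-83.91 dBm


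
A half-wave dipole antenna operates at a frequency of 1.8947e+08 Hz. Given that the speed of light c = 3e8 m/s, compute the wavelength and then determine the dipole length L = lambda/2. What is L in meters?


lambda = c / f = 3.0000e+08 / 1.8947e+08 = 1.583364 m
L = lambda / 2 = 1.583364 / 2 = 0.7917 m

0.7917 m
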